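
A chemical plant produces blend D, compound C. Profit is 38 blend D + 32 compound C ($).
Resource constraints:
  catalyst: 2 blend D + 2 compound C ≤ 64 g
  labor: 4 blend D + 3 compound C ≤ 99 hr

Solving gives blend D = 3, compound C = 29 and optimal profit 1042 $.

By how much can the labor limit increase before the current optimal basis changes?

29

Binding constraints: catalyst, labor. The basis is B = [[2,2],[4,3]] with det -2.
Per unit increase in labor, x* moves by d = (1, -1).
The basis stays optimal until compound C reaches 0; allowable increase = 29 hr.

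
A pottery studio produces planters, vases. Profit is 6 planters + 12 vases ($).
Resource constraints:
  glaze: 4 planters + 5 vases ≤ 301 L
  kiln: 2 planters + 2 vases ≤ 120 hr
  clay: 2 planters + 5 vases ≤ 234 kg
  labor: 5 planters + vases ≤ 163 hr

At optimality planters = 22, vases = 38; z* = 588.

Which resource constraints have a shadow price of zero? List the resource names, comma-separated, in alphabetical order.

glaze: 278/301 (slack 23)
kiln: 120/120 (binding)
clay: 234/234 (binding)
labor: 148/163 (slack 15)
By complementary slackness, a constraint with positive slack has shadow price 0 → glaze, labor.

glaze, labor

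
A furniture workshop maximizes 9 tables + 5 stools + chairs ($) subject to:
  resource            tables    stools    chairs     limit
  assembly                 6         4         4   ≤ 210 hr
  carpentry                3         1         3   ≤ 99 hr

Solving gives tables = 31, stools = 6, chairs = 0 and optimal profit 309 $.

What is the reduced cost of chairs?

Check each constraint at x*: assembly 210/210 (tight); carpentry 99/99 (tight).
Dual feasibility on the basic columns requires 6·y_assembly + 3·y_carpentry = 9, 4·y_assembly + 1·y_carpentry = 5.
Solving: y_assembly = 1, y_carpentry = 1.
Reduced cost of chairs: c₃ − yᵀa₃ = 1 − (1·4 + 1·3) = 1 − 7 = -6.

-6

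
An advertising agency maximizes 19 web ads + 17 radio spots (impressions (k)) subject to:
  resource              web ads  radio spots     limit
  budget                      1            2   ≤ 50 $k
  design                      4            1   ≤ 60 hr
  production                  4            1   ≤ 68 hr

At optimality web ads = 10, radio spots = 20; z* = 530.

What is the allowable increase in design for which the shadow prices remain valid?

8

Binding constraints: budget, design. The basis is B = [[1,2],[4,1]] with det -7.
Per unit increase in design, x* moves by d = (0.2857, -0.1429).
The basis stays optimal until production becomes binding; allowable increase = 8 hr.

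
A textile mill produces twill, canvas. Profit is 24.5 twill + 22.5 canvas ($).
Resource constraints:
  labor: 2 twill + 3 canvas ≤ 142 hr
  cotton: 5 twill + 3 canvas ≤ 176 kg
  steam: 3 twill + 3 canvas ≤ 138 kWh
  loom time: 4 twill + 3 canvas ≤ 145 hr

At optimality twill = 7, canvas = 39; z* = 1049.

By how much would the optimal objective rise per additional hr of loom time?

Binding: steam and loom time. Non-binding: labor (11 unused), cotton (24 unused).
By complementary slackness, y = 0 for the non-binding constraints.
The binding rows give the dual system: 3·y_steam + 4·y_loom time = 24.5 and 3·y_steam + 3·y_loom time = 22.5.
Solving: y_steam = 5.5, y_loom time = 2.
Shadow price of loom time = 2.

2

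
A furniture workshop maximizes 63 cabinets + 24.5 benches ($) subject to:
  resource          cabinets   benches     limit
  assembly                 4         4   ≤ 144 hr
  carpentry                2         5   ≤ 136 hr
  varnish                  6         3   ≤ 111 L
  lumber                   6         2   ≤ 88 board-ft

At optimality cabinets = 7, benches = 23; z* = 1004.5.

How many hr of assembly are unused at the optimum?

24

assembly used = 4·7 + 4·23 = 120; slack = 144 − 120 = 24.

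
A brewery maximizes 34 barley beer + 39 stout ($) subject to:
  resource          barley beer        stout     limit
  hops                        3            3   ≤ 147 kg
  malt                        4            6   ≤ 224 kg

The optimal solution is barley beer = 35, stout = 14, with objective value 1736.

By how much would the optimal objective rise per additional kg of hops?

8

At the optimum: hops uses 147 of 147 (binding); malt uses 224 of 224 (binding).
From A_Bᵀ y = c: 3·y_hops + 4·y_malt = 34; 3·y_hops + 6·y_malt = 39.
This yields shadow prices y_hops = 8, y_malt = 2.5.
Shadow price of hops = 8.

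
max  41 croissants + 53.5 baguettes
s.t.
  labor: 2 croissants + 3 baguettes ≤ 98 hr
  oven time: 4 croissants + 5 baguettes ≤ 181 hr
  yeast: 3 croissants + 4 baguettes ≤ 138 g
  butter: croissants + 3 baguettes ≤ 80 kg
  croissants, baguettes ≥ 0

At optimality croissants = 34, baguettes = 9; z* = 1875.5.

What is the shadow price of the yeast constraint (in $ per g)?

9

Check each constraint at x*: labor 95/98 (slack 3); oven time 181/181 (tight); yeast 138/138 (tight); butter 61/80 (slack 19).
Since labor, butter are not tight, their duals are 0.
Dual feasibility on the basic columns requires 4·y_oven time + 3·y_yeast = 41, 5·y_oven time + 4·y_yeast = 53.5.
Solving: y_oven time = 3.5, y_yeast = 9.
Shadow price of yeast = 9.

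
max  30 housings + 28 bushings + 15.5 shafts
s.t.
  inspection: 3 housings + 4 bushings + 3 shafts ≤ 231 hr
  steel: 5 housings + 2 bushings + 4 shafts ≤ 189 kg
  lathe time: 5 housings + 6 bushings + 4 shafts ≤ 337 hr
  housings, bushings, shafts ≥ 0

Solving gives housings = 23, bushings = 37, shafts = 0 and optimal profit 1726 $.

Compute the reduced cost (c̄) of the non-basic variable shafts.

-8.5

Binding: steel and lathe time. Non-binding: inspection (14 unused).
Slack constraints have shadow price 0 (complementary slackness).
From A_Bᵀ y = c: 5·y_steel + 5·y_lathe time = 30; 2·y_steel + 6·y_lathe time = 28.
→ y_steel = 2 and y_lathe time = 4.
Reduced cost of shafts: c₃ − yᵀa₃ = 15.5 − (2·4 + 4·4) = 15.5 − 24 = -8.5.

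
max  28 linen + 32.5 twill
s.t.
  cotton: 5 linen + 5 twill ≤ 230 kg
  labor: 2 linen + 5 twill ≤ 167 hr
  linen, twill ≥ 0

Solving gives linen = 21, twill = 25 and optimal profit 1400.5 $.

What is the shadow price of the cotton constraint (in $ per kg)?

5

Check each constraint at x*: cotton 230/230 (tight); labor 167/167 (tight).
Dual feasibility on the basic columns requires 5·y_cotton + 2·y_labor = 28, 5·y_cotton + 5·y_labor = 32.5.
→ y_cotton = 5 and y_labor = 1.5.
Shadow price of cotton = 5.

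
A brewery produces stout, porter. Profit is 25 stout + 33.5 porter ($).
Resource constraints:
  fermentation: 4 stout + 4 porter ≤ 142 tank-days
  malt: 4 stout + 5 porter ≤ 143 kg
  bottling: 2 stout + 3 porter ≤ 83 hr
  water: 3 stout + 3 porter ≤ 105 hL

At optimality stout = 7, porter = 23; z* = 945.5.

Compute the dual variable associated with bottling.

4.5

Check each constraint at x*: fermentation 120/142 (slack 22); malt 143/143 (tight); bottling 83/83 (tight); water 90/105 (slack 15).
Since fermentation, water are not tight, their duals are 0.
From A_Bᵀ y = c: 4·y_malt + 2·y_bottling = 25; 5·y_malt + 3·y_bottling = 33.5.
Solving: y_malt = 4, y_bottling = 4.5.
Shadow price of bottling = 4.5.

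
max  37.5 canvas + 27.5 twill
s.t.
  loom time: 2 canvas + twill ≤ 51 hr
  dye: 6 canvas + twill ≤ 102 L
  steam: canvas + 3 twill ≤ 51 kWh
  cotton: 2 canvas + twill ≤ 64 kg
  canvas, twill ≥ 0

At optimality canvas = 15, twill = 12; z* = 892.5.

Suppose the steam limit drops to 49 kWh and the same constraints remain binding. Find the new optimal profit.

877.5

At the optimum: loom time uses 42 of 51 (slack = 9); dye uses 102 of 102 (binding); steam uses 51 of 51 (binding); cotton uses 42 of 64 (slack = 22).
By complementary slackness, y = 0 for the non-binding constraints.
Dual feasibility on the basic columns requires 6·y_dye + 1·y_steam = 37.5, 1·y_dye + 3·y_steam = 27.5.
→ y_dye = 5 and y_steam = 7.5.
Δz = y_steam·Δb = 7.5 × (-2) = -15, so new z* = 892.5 − 15 = 877.5.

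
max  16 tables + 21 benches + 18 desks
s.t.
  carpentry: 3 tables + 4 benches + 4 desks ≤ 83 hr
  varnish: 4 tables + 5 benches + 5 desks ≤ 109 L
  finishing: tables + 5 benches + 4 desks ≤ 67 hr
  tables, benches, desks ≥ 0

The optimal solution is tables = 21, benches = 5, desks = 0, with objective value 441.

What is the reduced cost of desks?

Binding: carpentry and varnish. Non-binding: finishing (21 unused).
Since finishing is not tight, its dual is 0.
The binding rows give the dual system: 3·y_carpentry + 4·y_varnish = 16 and 4·y_carpentry + 5·y_varnish = 21.
→ y_carpentry = 4 and y_varnish = 1.
Reduced cost of desks: c₃ − yᵀa₃ = 18 − (4·4 + 1·5) = 18 − 21 = -3.

-3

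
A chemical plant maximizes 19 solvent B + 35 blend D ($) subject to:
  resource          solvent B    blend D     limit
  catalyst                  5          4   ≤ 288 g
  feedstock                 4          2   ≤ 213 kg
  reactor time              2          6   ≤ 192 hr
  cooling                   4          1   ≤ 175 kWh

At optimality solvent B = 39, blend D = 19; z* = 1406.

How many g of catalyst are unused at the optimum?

17

catalyst used = 5·39 + 4·19 = 271; slack = 288 − 271 = 17.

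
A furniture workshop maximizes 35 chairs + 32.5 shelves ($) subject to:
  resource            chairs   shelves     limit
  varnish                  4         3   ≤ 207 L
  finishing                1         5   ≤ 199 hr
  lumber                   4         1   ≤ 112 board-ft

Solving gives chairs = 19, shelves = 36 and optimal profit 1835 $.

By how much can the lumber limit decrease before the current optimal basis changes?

Binding constraints: finishing, lumber. The basis is B = [[1,5],[4,1]] with det -19.
Per unit decrease in lumber, x* moves by d = (-0.2632, 0.0526).
The basis stays optimal until chairs reaches 0; allowable decrease = 72.2 board-ft.

72.2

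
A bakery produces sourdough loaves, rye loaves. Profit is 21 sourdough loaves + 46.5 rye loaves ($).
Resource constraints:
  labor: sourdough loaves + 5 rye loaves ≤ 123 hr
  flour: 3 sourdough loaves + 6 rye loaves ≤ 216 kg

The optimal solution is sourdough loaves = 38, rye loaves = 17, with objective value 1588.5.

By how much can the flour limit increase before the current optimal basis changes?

153

Binding constraints: labor, flour. The basis is B = [[1,5],[3,6]] with det -9.
Per unit increase in flour, x* moves by d = (0.5556, -0.1111).
The basis stays optimal until rye loaves reaches 0; allowable increase = 153 kg.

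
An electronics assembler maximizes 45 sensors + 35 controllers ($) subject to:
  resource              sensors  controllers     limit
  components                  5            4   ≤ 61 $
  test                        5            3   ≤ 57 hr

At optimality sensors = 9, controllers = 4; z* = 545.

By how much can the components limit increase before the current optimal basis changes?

15

Binding constraints: components, test. The basis is B = [[5,4],[5,3]] with det -5.
Per unit increase in components, x* moves by d = (-0.6, 1).
The basis stays optimal until sensors reaches 0; allowable increase = 15 $.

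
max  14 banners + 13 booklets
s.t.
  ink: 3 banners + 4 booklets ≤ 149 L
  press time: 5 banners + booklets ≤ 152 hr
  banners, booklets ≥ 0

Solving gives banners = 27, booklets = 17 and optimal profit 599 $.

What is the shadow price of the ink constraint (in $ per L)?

3

Both ink and press time are binding at x*.
From A_Bᵀ y = c: 3·y_ink + 5·y_press time = 14; 4·y_ink + 1·y_press time = 13.
Solving: y_ink = 3, y_press time = 1.
Shadow price of ink = 3.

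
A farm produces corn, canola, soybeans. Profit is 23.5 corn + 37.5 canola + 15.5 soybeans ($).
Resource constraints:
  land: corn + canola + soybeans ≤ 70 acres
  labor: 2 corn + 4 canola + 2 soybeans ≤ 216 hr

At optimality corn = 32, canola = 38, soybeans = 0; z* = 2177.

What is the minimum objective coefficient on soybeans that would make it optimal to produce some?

Check each constraint at x*: land 70/70 (tight); labor 216/216 (tight).
The binding rows give the dual system: 1·y_land + 2·y_labor = 23.5 and 1·y_land + 4·y_labor = 37.5.
This yields shadow prices y_land = 9.5, y_labor = 7.
soybeans enters the basis when its profit ≥ yᵀa₃ = 9.5·1 + 7·2 = 23.5.

23.5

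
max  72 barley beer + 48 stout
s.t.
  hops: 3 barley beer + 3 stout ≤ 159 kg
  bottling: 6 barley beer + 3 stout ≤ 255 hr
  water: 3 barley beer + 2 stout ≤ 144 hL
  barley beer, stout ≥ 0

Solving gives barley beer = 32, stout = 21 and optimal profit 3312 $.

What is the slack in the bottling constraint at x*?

bottling used = 6·32 + 3·21 = 255; slack = 255 − 255 = 0.

0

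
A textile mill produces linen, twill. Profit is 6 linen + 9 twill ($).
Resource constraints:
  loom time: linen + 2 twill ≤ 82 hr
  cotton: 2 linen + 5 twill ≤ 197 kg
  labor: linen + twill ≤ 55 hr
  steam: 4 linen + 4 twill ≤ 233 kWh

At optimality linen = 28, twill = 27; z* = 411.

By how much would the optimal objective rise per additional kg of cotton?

At the optimum: loom time uses 82 of 82 (binding); cotton uses 191 of 197 (slack = 6); labor uses 55 of 55 (binding); steam uses 220 of 233 (slack = 13).
Since cotton, steam are not tight, their duals are 0.
From A_Bᵀ y = c: 1·y_loom time + 1·y_labor = 6; 2·y_loom time + 1·y_labor = 9.
Solving: y_loom time = 3, y_labor = 3.
Shadow price of cotton = 0.

0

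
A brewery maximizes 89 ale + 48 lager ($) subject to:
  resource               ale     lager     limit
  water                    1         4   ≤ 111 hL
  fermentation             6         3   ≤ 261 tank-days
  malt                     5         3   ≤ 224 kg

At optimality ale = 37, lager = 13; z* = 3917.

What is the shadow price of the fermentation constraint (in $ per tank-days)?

9

Binding: fermentation and malt. Non-binding: water (22 unused).
Since water is not tight, its dual is 0.
From A_Bᵀ y = c: 6·y_fermentation + 5·y_malt = 89; 3·y_fermentation + 3·y_malt = 48.
This yields shadow prices y_fermentation = 9, y_malt = 7.
Shadow price of fermentation = 9.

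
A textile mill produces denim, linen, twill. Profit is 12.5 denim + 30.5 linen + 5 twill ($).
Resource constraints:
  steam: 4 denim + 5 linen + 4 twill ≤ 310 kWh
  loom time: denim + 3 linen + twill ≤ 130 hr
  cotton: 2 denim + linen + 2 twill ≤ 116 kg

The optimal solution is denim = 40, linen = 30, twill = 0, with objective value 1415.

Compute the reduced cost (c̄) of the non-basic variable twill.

-7.5

Check each constraint at x*: steam 310/310 (tight); loom time 130/130 (tight); cotton 110/116 (slack 6).
By complementary slackness, y = 0 for the non-binding constraint.
Dual feasibility on the basic columns requires 4·y_steam + 1·y_loom time = 12.5, 5·y_steam + 3·y_loom time = 30.5.
→ y_steam = 1 and y_loom time = 8.5.
Reduced cost of twill: c₃ − yᵀa₃ = 5 − (1·4 + 8.5·1) = 5 − 12.5 = -7.5.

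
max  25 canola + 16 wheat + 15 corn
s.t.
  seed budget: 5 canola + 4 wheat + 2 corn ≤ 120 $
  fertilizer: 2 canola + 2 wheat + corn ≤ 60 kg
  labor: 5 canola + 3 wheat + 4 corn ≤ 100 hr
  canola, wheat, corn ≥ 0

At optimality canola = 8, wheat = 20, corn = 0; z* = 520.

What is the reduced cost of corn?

Binding: seed budget and labor. Non-binding: fertilizer (4 unused).
By complementary slackness, y = 0 for the non-binding constraint.
Dual feasibility on the basic columns requires 5·y_seed budget + 5·y_labor = 25, 4·y_seed budget + 3·y_labor = 16.
→ y_seed budget = 1 and y_labor = 4.
Reduced cost of corn: c₃ − yᵀa₃ = 15 − (1·2 + 4·4) = 15 − 18 = -3.

-3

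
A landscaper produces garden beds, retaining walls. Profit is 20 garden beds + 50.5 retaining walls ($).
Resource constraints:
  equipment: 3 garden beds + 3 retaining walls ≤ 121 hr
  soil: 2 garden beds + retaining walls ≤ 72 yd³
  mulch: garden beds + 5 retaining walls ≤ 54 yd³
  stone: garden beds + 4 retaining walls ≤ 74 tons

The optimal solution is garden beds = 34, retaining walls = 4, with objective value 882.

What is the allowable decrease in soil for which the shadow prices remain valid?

Binding constraints: soil, mulch. The basis is B = [[2,1],[1,5]] with det 9.
Per unit decrease in soil, x* moves by d = (-0.5556, 0.1111).
The basis stays optimal until garden beds reaches 0; allowable decrease = 61.2 yd³.

61.2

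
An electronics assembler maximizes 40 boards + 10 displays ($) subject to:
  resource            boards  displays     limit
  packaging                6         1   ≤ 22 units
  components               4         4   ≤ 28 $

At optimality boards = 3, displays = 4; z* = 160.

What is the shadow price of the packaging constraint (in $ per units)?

At the optimum: packaging uses 22 of 22 (binding); components uses 28 of 28 (binding).
Dual feasibility on the basic columns requires 6·y_packaging + 4·y_components = 40, 1·y_packaging + 4·y_components = 10.
→ y_packaging = 6 and y_components = 1.
Shadow price of packaging = 6.

6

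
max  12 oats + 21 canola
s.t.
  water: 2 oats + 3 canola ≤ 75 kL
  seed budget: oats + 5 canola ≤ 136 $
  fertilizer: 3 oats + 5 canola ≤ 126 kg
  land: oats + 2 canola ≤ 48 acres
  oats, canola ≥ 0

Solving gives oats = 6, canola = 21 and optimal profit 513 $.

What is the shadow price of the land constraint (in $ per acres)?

6

Check each constraint at x*: water 75/75 (tight); seed budget 111/136 (slack 25); fertilizer 123/126 (slack 3); land 48/48 (tight).
By complementary slackness, y = 0 for the non-binding constraints.
Dual feasibility on the basic columns requires 2·y_water + 1·y_land = 12, 3·y_water + 2·y_land = 21.
This yields shadow prices y_water = 3, y_land = 6.
Shadow price of land = 6.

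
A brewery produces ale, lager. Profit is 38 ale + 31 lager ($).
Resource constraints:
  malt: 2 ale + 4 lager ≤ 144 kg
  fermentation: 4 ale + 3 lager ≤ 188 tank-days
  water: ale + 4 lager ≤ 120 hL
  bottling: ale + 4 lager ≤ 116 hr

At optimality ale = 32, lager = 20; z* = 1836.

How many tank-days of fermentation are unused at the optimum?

fermentation used = 4·32 + 3·20 = 188; slack = 188 − 188 = 0.

0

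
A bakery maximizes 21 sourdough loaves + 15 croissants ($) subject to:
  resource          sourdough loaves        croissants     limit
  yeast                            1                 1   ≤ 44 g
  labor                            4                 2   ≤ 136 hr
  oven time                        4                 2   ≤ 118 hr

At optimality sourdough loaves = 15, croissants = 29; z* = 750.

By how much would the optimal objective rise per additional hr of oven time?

3

At the optimum: yeast uses 44 of 44 (binding); labor uses 118 of 136 (slack = 18); oven time uses 118 of 118 (binding).
Slack constraints have shadow price 0 (complementary slackness).
From A_Bᵀ y = c: 1·y_yeast + 4·y_oven time = 21; 1·y_yeast + 2·y_oven time = 15.
Solving: y_yeast = 9, y_oven time = 3.
Shadow price of oven time = 3.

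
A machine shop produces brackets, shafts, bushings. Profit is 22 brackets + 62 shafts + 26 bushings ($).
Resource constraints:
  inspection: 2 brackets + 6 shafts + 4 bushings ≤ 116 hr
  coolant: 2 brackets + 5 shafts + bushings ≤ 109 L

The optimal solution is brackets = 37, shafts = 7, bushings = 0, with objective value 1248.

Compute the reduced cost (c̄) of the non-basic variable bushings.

At the optimum: inspection uses 116 of 116 (binding); coolant uses 109 of 109 (binding).
Dual feasibility on the basic columns requires 2·y_inspection + 2·y_coolant = 22, 6·y_inspection + 5·y_coolant = 62.
This yields shadow prices y_inspection = 7, y_coolant = 4.
Reduced cost of bushings: c₃ − yᵀa₃ = 26 − (7·4 + 4·1) = 26 − 32 = -6.

-6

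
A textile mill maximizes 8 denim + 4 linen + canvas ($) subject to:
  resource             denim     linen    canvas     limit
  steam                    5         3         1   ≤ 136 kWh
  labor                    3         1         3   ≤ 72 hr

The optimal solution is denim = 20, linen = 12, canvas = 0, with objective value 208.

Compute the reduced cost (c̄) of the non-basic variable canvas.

At the optimum: steam uses 136 of 136 (binding); labor uses 72 of 72 (binding).
From A_Bᵀ y = c: 5·y_steam + 3·y_labor = 8; 3·y_steam + 1·y_labor = 4.
→ y_steam = 1 and y_labor = 1.
Reduced cost of canvas: c₃ − yᵀa₃ = 1 − (1·1 + 1·3) = 1 − 4 = -3.

-3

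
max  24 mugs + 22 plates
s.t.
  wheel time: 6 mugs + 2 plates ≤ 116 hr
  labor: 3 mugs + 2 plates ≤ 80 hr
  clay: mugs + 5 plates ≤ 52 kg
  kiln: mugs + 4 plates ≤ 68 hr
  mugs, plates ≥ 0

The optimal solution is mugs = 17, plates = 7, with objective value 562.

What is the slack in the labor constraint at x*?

15

labor used = 3·17 + 2·7 = 65; slack = 80 − 65 = 15.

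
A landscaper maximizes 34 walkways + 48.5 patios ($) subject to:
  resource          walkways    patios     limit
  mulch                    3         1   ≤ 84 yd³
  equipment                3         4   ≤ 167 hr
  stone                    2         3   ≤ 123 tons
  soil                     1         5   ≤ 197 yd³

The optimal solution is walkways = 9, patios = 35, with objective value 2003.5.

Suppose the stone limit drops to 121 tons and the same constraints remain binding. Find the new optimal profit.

1984.5

Binding: equipment and stone. Non-binding: mulch (22 unused), soil (13 unused).
By complementary slackness, y = 0 for the non-binding constraints.
From A_Bᵀ y = c: 3·y_equipment + 2·y_stone = 34; 4·y_equipment + 3·y_stone = 48.5.
This yields shadow prices y_equipment = 5, y_stone = 9.5.
Δz = y_stone·Δb = 9.5 × (-2) = -19, so new z* = 2003.5 − 19 = 1984.5.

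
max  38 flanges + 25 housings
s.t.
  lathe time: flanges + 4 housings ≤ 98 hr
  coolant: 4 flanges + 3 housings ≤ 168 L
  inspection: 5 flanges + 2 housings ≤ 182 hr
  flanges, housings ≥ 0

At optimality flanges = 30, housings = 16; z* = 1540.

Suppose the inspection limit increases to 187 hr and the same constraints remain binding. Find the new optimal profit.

Check each constraint at x*: lathe time 94/98 (slack 4); coolant 168/168 (tight); inspection 182/182 (tight).
Slack constraints have shadow price 0 (complementary slackness).
From A_Bᵀ y = c: 4·y_coolant + 5·y_inspection = 38; 3·y_coolant + 2·y_inspection = 25.
→ y_coolant = 7 and y_inspection = 2.
Δz = y_inspection·Δb = 2 × (5) = 10, so new z* = 1540 + 10 = 1550.

1550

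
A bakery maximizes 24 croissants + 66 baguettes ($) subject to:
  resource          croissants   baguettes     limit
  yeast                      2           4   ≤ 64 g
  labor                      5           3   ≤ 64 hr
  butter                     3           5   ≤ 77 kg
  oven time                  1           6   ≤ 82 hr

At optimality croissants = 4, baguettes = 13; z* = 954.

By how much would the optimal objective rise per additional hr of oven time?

At the optimum: yeast uses 60 of 64 (slack = 4); labor uses 59 of 64 (slack = 5); butter uses 77 of 77 (binding); oven time uses 82 of 82 (binding).
By complementary slackness, y = 0 for the non-binding constraints.
From A_Bᵀ y = c: 3·y_butter + 1·y_oven time = 24; 5·y_butter + 6·y_oven time = 66.
→ y_butter = 6 and y_oven time = 6.
Shadow price of oven time = 6.

6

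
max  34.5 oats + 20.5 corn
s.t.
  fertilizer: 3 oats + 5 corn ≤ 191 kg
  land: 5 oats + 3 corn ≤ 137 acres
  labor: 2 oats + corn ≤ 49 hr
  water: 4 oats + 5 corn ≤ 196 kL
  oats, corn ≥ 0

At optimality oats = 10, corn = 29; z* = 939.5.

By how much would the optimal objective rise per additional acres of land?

Check each constraint at x*: fertilizer 175/191 (slack 16); land 137/137 (tight); labor 49/49 (tight); water 185/196 (slack 11).
Slack constraints have shadow price 0 (complementary slackness).
The binding rows give the dual system: 5·y_land + 2·y_labor = 34.5 and 3·y_land + 1·y_labor = 20.5.
→ y_land = 6.5 and y_labor = 1.
Shadow price of land = 6.5.

6.5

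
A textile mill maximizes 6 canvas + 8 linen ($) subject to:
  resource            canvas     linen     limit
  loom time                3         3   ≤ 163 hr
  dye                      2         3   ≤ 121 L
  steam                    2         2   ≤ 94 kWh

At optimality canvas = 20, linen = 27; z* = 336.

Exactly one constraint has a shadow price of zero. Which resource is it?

loom time: 141/163 (slack 22)
dye: 121/121 (binding)
steam: 94/94 (binding)
By complementary slackness, a constraint with positive slack has shadow price 0 → loom time.

loom time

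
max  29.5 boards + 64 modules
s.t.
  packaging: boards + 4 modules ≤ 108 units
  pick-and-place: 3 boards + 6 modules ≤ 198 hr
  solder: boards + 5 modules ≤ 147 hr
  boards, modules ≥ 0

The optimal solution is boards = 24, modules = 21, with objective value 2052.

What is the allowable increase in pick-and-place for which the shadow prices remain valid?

126

Binding constraints: packaging, pick-and-place. The basis is B = [[1,4],[3,6]] with det -6.
Per unit increase in pick-and-place, x* moves by d = (0.6667, -0.1667).
The basis stays optimal until modules reaches 0; allowable increase = 126 hr.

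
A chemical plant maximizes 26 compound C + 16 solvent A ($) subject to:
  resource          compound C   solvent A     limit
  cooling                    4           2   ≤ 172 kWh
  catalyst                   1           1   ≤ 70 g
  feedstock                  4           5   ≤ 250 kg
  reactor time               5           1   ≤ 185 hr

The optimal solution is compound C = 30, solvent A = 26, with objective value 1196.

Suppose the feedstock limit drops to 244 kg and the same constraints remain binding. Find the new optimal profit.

1190

Binding: cooling and feedstock. Non-binding: catalyst (14 unused), reactor time (9 unused).
By complementary slackness, y = 0 for the non-binding constraints.
From A_Bᵀ y = c: 4·y_cooling + 4·y_feedstock = 26; 2·y_cooling + 5·y_feedstock = 16.
Solving: y_cooling = 5.5, y_feedstock = 1.
Δz = y_feedstock·Δb = 1 × (-6) = -6, so new z* = 1196 − 6 = 1190.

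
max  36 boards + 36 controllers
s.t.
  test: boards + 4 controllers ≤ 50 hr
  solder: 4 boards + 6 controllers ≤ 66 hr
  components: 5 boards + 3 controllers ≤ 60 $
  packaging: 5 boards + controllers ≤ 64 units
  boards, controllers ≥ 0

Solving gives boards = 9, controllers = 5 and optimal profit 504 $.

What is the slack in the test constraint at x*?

test used = 1·9 + 4·5 = 29; slack = 50 − 29 = 21.

21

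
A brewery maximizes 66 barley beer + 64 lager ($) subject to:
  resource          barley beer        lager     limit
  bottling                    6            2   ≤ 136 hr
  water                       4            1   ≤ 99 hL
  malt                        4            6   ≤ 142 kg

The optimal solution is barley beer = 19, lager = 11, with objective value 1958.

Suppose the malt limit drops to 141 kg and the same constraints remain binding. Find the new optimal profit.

1949

Binding: bottling and malt. Non-binding: water (12 unused).
Since water is not tight, its dual is 0.
Dual feasibility on the basic columns requires 6·y_bottling + 4·y_malt = 66, 2·y_bottling + 6·y_malt = 64.
→ y_bottling = 5 and y_malt = 9.
Δz = y_malt·Δb = 9 × (-1) = -9, so new z* = 1958 − 9 = 1949.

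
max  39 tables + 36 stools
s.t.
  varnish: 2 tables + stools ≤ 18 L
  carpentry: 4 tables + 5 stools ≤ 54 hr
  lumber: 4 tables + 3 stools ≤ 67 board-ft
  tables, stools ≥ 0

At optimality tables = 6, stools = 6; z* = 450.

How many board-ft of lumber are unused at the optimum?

25

lumber used = 4·6 + 3·6 = 42; slack = 67 − 42 = 25.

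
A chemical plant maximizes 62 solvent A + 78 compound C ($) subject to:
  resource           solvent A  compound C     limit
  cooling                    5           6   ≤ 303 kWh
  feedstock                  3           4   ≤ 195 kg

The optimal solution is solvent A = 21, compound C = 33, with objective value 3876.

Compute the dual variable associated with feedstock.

9

Check each constraint at x*: cooling 303/303 (tight); feedstock 195/195 (tight).
From A_Bᵀ y = c: 5·y_cooling + 3·y_feedstock = 62; 6·y_cooling + 4·y_feedstock = 78.
→ y_cooling = 7 and y_feedstock = 9.
Shadow price of feedstock = 9.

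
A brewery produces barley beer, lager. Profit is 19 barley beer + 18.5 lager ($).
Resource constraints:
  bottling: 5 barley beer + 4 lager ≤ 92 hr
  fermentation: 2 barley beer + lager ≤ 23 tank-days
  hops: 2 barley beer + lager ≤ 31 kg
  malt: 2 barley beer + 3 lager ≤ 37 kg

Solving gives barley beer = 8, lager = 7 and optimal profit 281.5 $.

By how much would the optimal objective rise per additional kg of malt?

4.5

Check each constraint at x*: bottling 68/92 (slack 24); fermentation 23/23 (tight); hops 23/31 (slack 8); malt 37/37 (tight).
Slack constraints have shadow price 0 (complementary slackness).
From A_Bᵀ y = c: 2·y_fermentation + 2·y_malt = 19; 1·y_fermentation + 3·y_malt = 18.5.
Solving: y_fermentation = 5, y_malt = 4.5.
Shadow price of malt = 4.5.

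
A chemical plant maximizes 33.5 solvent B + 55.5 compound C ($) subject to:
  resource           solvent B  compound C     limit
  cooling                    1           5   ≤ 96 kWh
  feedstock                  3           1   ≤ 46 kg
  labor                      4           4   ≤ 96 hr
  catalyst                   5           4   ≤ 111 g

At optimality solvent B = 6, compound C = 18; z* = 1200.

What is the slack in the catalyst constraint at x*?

catalyst used = 5·6 + 4·18 = 102; slack = 111 − 102 = 9.

9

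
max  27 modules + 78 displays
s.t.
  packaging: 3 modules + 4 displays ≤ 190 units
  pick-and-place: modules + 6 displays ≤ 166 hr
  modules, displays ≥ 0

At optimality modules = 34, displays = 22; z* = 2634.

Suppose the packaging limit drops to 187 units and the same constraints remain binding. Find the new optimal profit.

2616

At the optimum: packaging uses 190 of 190 (binding); pick-and-place uses 166 of 166 (binding).
The binding rows give the dual system: 3·y_packaging + 1·y_pick-and-place = 27 and 4·y_packaging + 6·y_pick-and-place = 78.
Solving: y_packaging = 6, y_pick-and-place = 9.
Δz = y_packaging·Δb = 6 × (-3) = -18, so new z* = 2634 − 18 = 2616.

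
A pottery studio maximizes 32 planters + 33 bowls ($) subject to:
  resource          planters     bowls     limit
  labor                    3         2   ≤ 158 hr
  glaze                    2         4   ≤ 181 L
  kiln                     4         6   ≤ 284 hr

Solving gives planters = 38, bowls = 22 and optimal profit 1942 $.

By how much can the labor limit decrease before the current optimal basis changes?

Binding constraints: labor, kiln. The basis is B = [[3,2],[4,6]] with det 10.
Per unit decrease in labor, x* moves by d = (-0.6, 0.4).
The basis stays optimal until glaze becomes binding; allowable decrease = 42.5 hr.

42.5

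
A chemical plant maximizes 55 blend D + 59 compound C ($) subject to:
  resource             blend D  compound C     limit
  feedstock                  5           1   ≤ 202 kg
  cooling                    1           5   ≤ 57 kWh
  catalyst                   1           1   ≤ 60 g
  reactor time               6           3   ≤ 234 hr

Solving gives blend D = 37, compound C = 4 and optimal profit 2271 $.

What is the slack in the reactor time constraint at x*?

reactor time used = 6·37 + 3·4 = 234; slack = 234 − 234 = 0.

0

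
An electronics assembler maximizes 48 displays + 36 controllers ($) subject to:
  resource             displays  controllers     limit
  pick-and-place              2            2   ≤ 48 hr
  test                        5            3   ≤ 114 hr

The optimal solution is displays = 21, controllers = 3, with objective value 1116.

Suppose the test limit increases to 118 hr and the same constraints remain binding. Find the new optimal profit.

Both pick-and-place and test are binding at x*.
The binding rows give the dual system: 2·y_pick-and-place + 5·y_test = 48 and 2·y_pick-and-place + 3·y_test = 36.
This yields shadow prices y_pick-and-place = 9, y_test = 6.
Δz = y_test·Δb = 6 × (4) = 24, so new z* = 1116 + 24 = 1140.

1140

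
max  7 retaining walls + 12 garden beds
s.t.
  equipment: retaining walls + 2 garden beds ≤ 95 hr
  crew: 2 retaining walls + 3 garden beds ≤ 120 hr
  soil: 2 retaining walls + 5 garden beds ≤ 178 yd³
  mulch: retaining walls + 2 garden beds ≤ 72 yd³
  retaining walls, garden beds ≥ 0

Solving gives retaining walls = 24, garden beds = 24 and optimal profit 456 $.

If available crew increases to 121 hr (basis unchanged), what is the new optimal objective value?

458

Check each constraint at x*: equipment 72/95 (slack 23); crew 120/120 (tight); soil 168/178 (slack 10); mulch 72/72 (tight).
Since equipment, soil are not tight, their duals are 0.
The binding rows give the dual system: 2·y_crew + 1·y_mulch = 7 and 3·y_crew + 2·y_mulch = 12.
→ y_crew = 2 and y_mulch = 3.
Δz = y_crew·Δb = 2 × (1) = 2, so new z* = 456 + 2 = 458.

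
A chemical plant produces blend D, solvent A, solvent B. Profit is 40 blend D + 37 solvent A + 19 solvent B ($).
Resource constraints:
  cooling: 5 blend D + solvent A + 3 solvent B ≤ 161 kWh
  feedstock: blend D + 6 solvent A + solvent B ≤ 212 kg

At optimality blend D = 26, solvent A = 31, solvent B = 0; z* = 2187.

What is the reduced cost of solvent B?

-7

Both cooling and feedstock are binding at x*.
Dual feasibility on the basic columns requires 5·y_cooling + 1·y_feedstock = 40, 1·y_cooling + 6·y_feedstock = 37.
Solving: y_cooling = 7, y_feedstock = 5.
Reduced cost of solvent B: c₃ − yᵀa₃ = 19 − (7·3 + 5·1) = 19 − 26 = -7.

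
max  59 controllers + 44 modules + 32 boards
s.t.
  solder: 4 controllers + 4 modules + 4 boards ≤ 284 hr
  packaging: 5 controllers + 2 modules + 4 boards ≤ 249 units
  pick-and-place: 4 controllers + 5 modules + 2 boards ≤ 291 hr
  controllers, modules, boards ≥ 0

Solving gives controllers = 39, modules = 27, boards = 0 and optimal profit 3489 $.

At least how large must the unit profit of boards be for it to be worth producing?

40

At the optimum: solder uses 264 of 284 (slack = 20); packaging uses 249 of 249 (binding); pick-and-place uses 291 of 291 (binding).
By complementary slackness, y = 0 for the non-binding constraint.
The binding rows give the dual system: 5·y_packaging + 4·y_pick-and-place = 59 and 2·y_packaging + 5·y_pick-and-place = 44.
→ y_packaging = 7 and y_pick-and-place = 6.
boards enters the basis when its profit ≥ yᵀa₃ = 7·4 + 6·2 = 40.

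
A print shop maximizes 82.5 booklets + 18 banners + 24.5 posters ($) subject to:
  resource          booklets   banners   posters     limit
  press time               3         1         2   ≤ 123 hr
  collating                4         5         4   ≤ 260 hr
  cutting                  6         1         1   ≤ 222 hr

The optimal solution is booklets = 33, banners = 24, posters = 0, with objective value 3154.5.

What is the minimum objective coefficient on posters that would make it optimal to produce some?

26.5

At the optimum: press time uses 123 of 123 (binding); collating uses 252 of 260 (slack = 8); cutting uses 222 of 222 (binding).
By complementary slackness, y = 0 for the non-binding constraint.
The binding rows give the dual system: 3·y_press time + 6·y_cutting = 82.5 and 1·y_press time + 1·y_cutting = 18.
Solving: y_press time = 8.5, y_cutting = 9.5.
posters enters the basis when its profit ≥ yᵀa₃ = 8.5·2 + 9.5·1 = 26.5.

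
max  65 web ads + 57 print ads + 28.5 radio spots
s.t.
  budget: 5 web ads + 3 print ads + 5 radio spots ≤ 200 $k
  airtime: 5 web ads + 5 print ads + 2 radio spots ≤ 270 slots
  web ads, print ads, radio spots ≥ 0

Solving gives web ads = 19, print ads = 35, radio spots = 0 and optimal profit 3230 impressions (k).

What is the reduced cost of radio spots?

Both budget and airtime are binding at x*.
Dual feasibility on the basic columns requires 5·y_budget + 5·y_airtime = 65, 3·y_budget + 5·y_airtime = 57.
This yields shadow prices y_budget = 4, y_airtime = 9.
Reduced cost of radio spots: c₃ − yᵀa₃ = 28.5 − (4·5 + 9·2) = 28.5 − 38 = -9.5.

-9.5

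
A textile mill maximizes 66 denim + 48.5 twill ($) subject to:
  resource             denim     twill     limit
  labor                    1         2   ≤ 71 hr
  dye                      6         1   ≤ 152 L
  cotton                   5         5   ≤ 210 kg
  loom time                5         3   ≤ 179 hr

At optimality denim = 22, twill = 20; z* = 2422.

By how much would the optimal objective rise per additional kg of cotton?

Check each constraint at x*: labor 62/71 (slack 9); dye 152/152 (tight); cotton 210/210 (tight); loom time 170/179 (slack 9).
Since labor, loom time are not tight, their duals are 0.
Dual feasibility on the basic columns requires 6·y_dye + 5·y_cotton = 66, 1·y_dye + 5·y_cotton = 48.5.
→ y_dye = 3.5 and y_cotton = 9.
Shadow price of cotton = 9.

9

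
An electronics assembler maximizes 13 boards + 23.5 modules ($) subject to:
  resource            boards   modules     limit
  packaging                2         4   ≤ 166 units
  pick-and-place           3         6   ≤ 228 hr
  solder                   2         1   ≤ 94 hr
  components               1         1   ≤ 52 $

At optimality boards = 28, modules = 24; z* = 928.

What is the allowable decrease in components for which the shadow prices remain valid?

Binding constraints: pick-and-place, components. The basis is B = [[3,6],[1,1]] with det -3.
Per unit decrease in components, x* moves by d = (-2, 1).
The basis stays optimal until boards reaches 0; allowable decrease = 14 $.

14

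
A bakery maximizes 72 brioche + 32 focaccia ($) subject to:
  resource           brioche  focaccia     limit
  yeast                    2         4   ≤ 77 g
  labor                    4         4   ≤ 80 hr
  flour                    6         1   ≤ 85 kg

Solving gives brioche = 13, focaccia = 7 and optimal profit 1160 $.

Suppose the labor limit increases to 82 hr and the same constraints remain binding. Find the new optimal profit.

1172

Check each constraint at x*: yeast 54/77 (slack 23); labor 80/80 (tight); flour 85/85 (tight).
Since yeast is not tight, its dual is 0.
The binding rows give the dual system: 4·y_labor + 6·y_flour = 72 and 4·y_labor + 1·y_flour = 32.
Solving: y_labor = 6, y_flour = 8.
Δz = y_labor·Δb = 6 × (2) = 12, so new z* = 1160 + 12 = 1172.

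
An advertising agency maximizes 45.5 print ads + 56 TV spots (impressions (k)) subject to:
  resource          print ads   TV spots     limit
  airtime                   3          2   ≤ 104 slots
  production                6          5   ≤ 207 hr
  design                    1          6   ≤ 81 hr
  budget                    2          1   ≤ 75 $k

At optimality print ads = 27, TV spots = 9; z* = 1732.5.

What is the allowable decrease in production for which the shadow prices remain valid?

139.5

Binding constraints: production, design. The basis is B = [[6,5],[1,6]] with det 31.
Per unit decrease in production, x* moves by d = (-0.1935, 0.0323).
The basis stays optimal until print ads reaches 0; allowable decrease = 139.5 hr.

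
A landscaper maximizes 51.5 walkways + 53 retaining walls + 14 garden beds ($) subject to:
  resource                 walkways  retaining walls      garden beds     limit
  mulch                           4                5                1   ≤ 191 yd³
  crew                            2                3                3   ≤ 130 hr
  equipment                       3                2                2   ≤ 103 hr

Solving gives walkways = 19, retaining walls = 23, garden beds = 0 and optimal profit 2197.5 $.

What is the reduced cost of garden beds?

Binding: mulch and equipment. Non-binding: crew (23 unused).
Since crew is not tight, its dual is 0.
Dual feasibility on the basic columns requires 4·y_mulch + 3·y_equipment = 51.5, 5·y_mulch + 2·y_equipment = 53.
→ y_mulch = 8 and y_equipment = 6.5.
Reduced cost of garden beds: c₃ − yᵀa₃ = 14 − (8·1 + 6.5·2) = 14 − 21 = -7.

-7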